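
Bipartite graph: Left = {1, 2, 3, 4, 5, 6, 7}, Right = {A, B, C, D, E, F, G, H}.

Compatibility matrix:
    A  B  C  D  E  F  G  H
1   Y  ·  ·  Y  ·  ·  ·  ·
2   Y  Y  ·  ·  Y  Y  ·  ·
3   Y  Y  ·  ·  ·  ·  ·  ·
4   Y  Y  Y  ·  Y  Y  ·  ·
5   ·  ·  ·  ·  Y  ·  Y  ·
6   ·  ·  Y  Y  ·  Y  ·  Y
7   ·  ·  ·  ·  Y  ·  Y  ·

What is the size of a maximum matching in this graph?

7

A valid assignment of size 7: 1–D, 2–B, 3–A, 4–F, 5–G, 6–C, 7–E.
All 7 left vertices are matched, so no larger matching exists.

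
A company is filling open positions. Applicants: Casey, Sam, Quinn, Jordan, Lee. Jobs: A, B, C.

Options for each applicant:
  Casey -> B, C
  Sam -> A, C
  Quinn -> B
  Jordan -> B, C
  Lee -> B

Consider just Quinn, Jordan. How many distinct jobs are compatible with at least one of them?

The union of neighbours of {Quinn, Jordan} is {B, C}, which has 2 elements.
Since |N(S)| = 2 ≥ |S| = 2, Hall's condition holds for this subset.

2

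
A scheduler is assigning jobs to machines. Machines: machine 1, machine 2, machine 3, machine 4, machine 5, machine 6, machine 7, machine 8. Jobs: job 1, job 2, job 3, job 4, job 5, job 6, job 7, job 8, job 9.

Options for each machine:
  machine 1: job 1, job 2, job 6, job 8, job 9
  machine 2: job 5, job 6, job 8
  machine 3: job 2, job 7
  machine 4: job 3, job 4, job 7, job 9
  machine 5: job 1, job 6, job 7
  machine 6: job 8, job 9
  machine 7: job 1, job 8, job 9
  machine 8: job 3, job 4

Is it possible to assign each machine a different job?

One maximum matching: machine 1→job 1, machine 2→job 5, machine 3→job 2, machine 4→job 4, machine 5→job 6, machine 6→job 8, machine 7→job 9, machine 8→job 3.
Every machine is matched, so this matching saturates all of them.

Yes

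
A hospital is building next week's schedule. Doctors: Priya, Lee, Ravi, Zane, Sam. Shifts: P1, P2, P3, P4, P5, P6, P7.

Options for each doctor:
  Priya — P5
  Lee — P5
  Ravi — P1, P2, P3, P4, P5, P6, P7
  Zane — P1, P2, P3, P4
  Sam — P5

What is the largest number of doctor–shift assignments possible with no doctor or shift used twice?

3

For example, pair Priya→P5, Ravi→P3, Zane→P1.
The set {Priya, Lee, Sam} has only 1 neighbour ({P5}), so by Hall's theorem at most 3 of the 5 doctors can be matched.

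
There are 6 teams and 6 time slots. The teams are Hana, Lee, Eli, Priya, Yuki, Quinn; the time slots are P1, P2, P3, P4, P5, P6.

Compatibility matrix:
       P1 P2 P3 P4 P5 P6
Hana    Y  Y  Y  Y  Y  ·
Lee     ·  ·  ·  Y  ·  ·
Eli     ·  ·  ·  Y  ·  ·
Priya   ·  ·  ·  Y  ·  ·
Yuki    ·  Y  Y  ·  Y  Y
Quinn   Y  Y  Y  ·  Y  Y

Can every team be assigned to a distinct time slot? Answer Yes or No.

No

The set {Lee, Eli, Priya} has only 1 neighbour ({P4}), so by Hall's theorem at most 4 of the 6 teams can be matched.
Hence no matching covers every team.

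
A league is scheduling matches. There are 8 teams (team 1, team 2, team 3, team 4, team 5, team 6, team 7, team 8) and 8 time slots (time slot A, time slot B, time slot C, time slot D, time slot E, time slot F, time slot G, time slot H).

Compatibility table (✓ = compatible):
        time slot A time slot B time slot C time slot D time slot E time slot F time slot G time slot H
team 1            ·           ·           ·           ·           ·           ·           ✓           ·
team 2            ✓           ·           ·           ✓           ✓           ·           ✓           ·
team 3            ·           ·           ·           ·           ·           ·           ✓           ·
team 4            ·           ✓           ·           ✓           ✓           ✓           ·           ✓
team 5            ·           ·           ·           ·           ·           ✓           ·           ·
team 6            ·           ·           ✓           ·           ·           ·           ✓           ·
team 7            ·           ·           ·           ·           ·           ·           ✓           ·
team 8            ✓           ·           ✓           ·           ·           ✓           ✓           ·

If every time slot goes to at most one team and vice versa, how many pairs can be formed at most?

6

A valid assignment of size 6: team 1→time slot G, team 2→time slot D, team 4→time slot E, team 5→time slot F, team 6→time slot C, team 8→time slot A.
The set {team 1, team 3, team 7} has only 1 neighbour ({time slot G}), so by Hall's theorem at most 6 of the 8 teams can be matched.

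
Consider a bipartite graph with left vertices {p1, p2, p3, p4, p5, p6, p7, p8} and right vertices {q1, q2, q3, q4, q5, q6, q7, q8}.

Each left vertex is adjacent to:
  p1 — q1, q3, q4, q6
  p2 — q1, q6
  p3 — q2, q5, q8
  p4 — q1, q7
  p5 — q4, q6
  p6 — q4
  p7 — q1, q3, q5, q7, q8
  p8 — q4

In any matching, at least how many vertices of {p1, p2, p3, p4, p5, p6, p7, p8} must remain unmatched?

For example, pair p1→q3, p2→q1, p3→q2, p4→q7, p5→q6, p6→q4, p7→q8.
The set {p6, p8} has only 1 neighbour ({q4}), so by Hall's theorem at most 7 of the 8 left vertices can be matched.
That matches 7 of the 8, leaving 1 unmatched; no matching can do better.

1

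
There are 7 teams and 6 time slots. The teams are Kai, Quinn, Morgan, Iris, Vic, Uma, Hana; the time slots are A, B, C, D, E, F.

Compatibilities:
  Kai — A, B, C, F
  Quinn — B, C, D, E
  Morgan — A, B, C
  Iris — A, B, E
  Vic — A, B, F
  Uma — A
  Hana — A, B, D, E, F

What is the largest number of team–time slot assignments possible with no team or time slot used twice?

6

A valid assignment of size 6: Kai–C, Quinn–D, Morgan–B, Iris–E, Vic–F, Uma–A.
The set {Kai, Quinn, Morgan, Iris, Vic, Uma, Hana} has only 6 neighbours ({A, B, C, D, E, F}), so by Hall's theorem at most 6 of the 7 teams can be matched.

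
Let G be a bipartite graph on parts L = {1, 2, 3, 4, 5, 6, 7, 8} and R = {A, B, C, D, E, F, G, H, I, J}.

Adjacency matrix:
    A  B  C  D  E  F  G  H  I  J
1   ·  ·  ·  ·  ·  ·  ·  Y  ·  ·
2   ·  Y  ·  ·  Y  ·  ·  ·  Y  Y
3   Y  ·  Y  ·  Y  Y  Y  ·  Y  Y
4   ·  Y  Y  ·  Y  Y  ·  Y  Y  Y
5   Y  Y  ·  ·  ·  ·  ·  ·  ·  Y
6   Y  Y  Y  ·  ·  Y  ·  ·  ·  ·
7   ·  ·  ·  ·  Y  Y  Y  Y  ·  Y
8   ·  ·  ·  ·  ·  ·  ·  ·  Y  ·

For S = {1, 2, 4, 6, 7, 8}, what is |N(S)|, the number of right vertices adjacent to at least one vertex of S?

9

The union of neighbours of {1, 2, 4, 6, 7, 8} is {A, B, C, E, F, G, H, I, J}, which has 9 elements.
Since |N(S)| = 9 ≥ |S| = 6, Hall's condition holds for this subset.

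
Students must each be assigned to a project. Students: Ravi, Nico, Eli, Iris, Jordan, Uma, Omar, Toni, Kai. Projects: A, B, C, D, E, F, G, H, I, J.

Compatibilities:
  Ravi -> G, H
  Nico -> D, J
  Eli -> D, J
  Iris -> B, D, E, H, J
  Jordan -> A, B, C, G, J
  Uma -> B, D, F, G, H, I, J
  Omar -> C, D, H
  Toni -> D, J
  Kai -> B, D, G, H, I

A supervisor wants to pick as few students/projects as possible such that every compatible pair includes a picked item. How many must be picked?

8

A maximum matching has 8 edges (e.g. Ravi–H, Nico–D, Eli–J, Iris–E, Jordan–A, Uma–B, Omar–C, Kai–G).
By König's theorem the minimum vertex cover has the same size. One such cover is {Ravi, Iris, Jordan, Uma, Omar, Kai, D, J}.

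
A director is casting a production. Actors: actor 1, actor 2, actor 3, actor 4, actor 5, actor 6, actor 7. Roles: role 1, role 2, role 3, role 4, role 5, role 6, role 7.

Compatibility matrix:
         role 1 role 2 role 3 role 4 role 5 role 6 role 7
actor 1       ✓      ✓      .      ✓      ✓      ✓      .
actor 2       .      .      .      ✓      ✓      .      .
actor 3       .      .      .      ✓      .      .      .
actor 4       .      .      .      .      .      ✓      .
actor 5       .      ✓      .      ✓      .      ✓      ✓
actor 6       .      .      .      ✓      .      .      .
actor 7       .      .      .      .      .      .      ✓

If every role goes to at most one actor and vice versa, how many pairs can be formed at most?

6

One maximum matching: actor 1-role 1, actor 2-role 5, actor 3-role 4, actor 4-role 6, actor 5-role 2, actor 7-role 7.
The set {actor 3, actor 6} has only 1 neighbour ({role 4}), so by Hall's theorem at most 6 of the 7 actors can be matched.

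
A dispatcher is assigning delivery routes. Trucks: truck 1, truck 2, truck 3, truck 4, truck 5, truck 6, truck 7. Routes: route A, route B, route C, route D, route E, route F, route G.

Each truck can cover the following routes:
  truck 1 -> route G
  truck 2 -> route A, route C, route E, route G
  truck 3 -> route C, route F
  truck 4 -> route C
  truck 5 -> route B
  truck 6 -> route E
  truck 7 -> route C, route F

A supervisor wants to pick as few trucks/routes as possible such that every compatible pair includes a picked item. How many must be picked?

A maximum matching has 6 edges (e.g. truck 1–route G, truck 2–route A, truck 3–route F, truck 4–route C, truck 5–route B, truck 6–route E).
By König's theorem the minimum vertex cover has the same size. One such cover is {truck 1, truck 2, truck 5, truck 6, route C, route F}.

6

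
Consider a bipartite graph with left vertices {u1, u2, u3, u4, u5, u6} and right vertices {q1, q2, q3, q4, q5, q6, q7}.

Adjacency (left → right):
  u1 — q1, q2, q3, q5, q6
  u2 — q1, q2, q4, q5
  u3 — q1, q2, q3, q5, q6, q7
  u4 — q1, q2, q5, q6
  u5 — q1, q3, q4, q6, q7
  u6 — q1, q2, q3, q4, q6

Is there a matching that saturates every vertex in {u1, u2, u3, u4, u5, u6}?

For example, pair u1-q1, u2-q2, u3-q7, u4-q5, u5-q4, u6-q6.
Every left vertex is matched, so this matching saturates all of them.

Yes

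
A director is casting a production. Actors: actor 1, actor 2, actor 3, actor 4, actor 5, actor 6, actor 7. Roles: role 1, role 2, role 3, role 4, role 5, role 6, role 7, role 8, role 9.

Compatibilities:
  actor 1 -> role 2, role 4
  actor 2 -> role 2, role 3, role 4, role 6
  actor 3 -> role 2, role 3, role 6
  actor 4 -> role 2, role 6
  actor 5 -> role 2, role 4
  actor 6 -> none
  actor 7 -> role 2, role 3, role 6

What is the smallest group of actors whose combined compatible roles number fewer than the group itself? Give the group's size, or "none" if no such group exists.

1

Take S = {actor 6}. Its neighbourhood is {}, so |N(S)| = 0 < |S| = 1.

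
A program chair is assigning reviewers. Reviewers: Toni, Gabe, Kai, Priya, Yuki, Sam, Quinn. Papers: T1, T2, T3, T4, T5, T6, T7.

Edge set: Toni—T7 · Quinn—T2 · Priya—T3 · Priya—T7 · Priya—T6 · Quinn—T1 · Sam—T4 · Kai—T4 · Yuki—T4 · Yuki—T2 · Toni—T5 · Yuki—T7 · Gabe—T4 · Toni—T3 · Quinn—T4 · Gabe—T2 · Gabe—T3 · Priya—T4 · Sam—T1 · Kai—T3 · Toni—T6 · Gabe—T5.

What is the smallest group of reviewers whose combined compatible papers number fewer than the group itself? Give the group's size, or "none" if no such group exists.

A matching saturating every reviewer exists, for instance Toni→T5, Gabe→T4, Kai→T3, Priya→T6, Yuki→T7, Sam→T1, Quinn→T2.
By Hall's marriage theorem, this means |N(S)| ≥ |S| for every subset S, so no violating subset exists.

none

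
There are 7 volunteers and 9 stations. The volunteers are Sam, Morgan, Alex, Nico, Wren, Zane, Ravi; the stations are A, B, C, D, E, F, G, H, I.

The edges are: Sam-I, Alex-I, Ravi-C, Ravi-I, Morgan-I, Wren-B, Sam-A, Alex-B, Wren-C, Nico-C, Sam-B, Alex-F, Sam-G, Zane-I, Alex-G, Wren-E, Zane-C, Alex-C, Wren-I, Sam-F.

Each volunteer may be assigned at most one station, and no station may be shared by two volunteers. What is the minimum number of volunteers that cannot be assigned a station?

2

A valid assignment of size 5: Sam→A, Morgan→I, Alex→G, Nico→C, Wren→B.
The set {Morgan, Nico, Zane, Ravi} has only 2 neighbours ({C, I}), so by Hall's theorem at most 5 of the 7 volunteers can be matched.
That matches 5 of the 7, leaving 2 unmatched; no matching can do better.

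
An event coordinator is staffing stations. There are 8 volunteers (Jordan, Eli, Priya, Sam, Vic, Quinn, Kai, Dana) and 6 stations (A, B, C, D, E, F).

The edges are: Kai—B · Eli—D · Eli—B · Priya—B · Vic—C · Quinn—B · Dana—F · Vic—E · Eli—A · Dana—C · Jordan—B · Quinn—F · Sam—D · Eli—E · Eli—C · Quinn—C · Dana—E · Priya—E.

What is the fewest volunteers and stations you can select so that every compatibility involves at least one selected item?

{Eli, Sam, B, C, E, F} is a vertex cover of size 6: every edge has an endpoint in this set.
No smaller cover exists because Jordan–B, Eli–A, Priya–E, Sam–D, Vic–C, Quinn–F is a matching of size 6, and a cover must include an endpoint of each of these disjoint edges (König's theorem).

6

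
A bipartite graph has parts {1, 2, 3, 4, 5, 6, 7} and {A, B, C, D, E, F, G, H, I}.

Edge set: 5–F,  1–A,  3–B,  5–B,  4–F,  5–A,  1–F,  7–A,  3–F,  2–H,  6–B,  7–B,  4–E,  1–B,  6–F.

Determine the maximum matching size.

For example, pair 1–A, 2–H, 3–F, 4–E, 5–B.
The set {1, 3, 5, 6, 7} has only 3 neighbours ({A, B, F}), so by Hall's theorem at most 5 of the 7 left vertices can be matched.

5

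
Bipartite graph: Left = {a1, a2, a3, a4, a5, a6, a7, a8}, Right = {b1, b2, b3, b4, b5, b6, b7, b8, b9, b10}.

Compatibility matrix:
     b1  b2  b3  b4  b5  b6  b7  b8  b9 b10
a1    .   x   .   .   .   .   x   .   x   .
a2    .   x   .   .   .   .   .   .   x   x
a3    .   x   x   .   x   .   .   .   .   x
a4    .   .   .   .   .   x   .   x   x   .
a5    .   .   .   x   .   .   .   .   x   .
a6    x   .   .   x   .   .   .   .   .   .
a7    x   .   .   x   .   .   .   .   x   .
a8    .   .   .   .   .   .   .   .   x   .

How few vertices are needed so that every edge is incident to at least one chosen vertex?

{a1, a2, a3, a4, b1, b4, b9} is a vertex cover of size 7: every edge has an endpoint in this set.
No smaller cover exists because a1–b7, a2–b2, a3–b3, a4–b8, a5–b9, a6–b1, a7–b4 is a matching of size 7, and a cover must include an endpoint of each of these disjoint edges (König's theorem).

7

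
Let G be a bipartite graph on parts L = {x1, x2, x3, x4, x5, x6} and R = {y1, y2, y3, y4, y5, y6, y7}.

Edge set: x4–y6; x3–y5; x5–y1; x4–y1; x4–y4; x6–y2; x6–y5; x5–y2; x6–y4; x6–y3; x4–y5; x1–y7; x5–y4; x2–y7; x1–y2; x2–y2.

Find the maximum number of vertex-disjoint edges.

For example, pair x1→y2, x2→y7, x3→y5, x4→y4, x5→y1, x6→y3.
All 6 left vertices are matched, so no larger matching exists.

6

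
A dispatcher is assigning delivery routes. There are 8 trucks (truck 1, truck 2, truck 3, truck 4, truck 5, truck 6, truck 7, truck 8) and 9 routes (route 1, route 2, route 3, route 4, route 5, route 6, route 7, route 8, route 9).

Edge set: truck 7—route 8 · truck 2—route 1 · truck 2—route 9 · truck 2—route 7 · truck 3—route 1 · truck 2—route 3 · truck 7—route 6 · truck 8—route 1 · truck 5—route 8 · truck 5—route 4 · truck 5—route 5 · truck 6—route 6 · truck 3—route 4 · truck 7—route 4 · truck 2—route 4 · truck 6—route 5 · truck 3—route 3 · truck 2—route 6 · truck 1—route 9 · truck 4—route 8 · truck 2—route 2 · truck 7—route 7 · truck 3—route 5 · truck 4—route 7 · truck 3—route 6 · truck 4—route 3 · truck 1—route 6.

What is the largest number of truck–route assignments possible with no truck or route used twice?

8

One maximum matching: truck 1→route 9, truck 2→route 2, truck 3→route 4, truck 4→route 3, truck 5→route 8, truck 6→route 6, truck 7→route 7, truck 8→route 1.
This saturates every truck, so 8 is the maximum.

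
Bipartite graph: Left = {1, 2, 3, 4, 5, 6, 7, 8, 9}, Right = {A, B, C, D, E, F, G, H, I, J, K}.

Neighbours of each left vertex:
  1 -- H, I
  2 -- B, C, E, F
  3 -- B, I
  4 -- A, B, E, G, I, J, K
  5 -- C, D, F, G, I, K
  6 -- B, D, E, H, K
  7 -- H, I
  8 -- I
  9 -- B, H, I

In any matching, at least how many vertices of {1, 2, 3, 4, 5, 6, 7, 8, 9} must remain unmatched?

2

A valid assignment of size 7: 1-I, 2-E, 3-B, 4-J, 5-G, 6-K, 7-H.
The set {1, 3, 7, 8, 9} has only 3 neighbours ({B, H, I}), so by Hall's theorem at most 7 of the 9 left vertices can be matched.
That matches 7 of the 9, leaving 2 unmatched; no matching can do better.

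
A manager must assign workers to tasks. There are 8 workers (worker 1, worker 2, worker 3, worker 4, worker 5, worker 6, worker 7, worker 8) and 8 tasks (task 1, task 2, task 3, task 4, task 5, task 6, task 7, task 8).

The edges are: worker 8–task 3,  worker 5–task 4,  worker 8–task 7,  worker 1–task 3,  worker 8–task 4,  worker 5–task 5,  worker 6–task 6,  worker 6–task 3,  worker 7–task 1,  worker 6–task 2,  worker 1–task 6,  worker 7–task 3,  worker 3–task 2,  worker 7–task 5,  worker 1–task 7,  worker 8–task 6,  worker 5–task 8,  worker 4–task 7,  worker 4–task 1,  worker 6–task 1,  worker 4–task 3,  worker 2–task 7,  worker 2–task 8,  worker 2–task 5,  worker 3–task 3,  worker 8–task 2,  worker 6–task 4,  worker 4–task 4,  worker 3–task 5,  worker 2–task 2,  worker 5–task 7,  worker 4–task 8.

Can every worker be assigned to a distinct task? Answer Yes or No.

Yes

A valid assignment of size 8: worker 1–task 6, worker 2–task 8, worker 3–task 2, worker 4–task 3, worker 5–task 7, worker 6–task 1, worker 7–task 5, worker 8–task 4.
All 8 workers are covered.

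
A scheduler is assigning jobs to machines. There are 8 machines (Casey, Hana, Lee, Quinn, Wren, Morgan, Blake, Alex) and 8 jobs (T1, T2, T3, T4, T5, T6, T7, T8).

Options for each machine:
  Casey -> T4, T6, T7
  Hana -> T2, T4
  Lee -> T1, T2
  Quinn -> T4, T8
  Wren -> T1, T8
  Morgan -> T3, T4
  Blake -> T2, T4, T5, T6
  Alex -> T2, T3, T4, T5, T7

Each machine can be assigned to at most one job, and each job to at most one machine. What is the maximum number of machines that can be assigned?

8

For example, pair Casey→T6, Hana→T2, Lee→T1, Quinn→T4, Wren→T8, Morgan→T3, Blake→T5, Alex→T7.
This saturates every machine, so 8 is the maximum.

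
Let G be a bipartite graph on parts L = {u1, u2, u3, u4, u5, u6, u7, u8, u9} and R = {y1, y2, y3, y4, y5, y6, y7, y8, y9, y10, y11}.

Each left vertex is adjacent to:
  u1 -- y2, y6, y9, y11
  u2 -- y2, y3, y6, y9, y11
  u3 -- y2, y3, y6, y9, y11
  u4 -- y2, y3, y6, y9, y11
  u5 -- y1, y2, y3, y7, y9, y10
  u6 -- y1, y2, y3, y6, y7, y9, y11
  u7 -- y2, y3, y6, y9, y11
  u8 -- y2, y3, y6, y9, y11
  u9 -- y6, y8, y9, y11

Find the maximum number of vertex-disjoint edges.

For example, pair u1–y2, u2–y11, u3–y3, u4–y9, u5–y7, u6–y1, u7–y6, u9–y8.
The set {u1, u2, u3, u4, u7, u8} has only 5 neighbours ({y11, y2, y3, y6, y9}), so by Hall's theorem at most 8 of the 9 left vertices can be matched.

8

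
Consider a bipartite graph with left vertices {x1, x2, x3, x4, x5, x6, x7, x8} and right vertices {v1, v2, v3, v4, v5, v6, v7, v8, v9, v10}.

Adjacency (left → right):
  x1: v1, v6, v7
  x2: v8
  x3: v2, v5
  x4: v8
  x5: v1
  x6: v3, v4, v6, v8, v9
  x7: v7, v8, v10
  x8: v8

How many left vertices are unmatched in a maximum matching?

2

A valid assignment of size 6: x1→v6, x2→v8, x3→v2, x5→v1, x6→v3, x7→v10.
The set {x2, x4, x8} has only 1 neighbour ({v8}), so by Hall's theorem at most 6 of the 8 left vertices can be matched.
That matches 6 of the 8, leaving 2 unmatched; no matching can do better.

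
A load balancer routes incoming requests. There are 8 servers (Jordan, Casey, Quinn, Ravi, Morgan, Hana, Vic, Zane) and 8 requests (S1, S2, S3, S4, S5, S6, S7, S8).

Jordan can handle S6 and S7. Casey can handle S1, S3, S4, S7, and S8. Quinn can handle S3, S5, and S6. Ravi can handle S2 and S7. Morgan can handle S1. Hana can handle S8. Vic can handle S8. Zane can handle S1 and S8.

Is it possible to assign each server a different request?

No

The set {Morgan, Hana, Vic, Zane} has only 2 neighbours ({S1, S8}), so by Hall's theorem at most 6 of the 8 servers can be matched.
Hence no matching covers every server.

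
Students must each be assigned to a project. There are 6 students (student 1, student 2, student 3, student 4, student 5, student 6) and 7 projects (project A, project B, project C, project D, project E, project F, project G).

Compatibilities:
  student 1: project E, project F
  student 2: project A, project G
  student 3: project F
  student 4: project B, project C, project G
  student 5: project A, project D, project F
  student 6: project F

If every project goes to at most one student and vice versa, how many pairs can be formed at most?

A valid assignment of size 5: student 1-project E, student 2-project G, student 3-project F, student 4-project C, student 5-project A.
The set {student 3, student 6} has only 1 neighbour ({project F}), so by Hall's theorem at most 5 of the 6 students can be matched.

5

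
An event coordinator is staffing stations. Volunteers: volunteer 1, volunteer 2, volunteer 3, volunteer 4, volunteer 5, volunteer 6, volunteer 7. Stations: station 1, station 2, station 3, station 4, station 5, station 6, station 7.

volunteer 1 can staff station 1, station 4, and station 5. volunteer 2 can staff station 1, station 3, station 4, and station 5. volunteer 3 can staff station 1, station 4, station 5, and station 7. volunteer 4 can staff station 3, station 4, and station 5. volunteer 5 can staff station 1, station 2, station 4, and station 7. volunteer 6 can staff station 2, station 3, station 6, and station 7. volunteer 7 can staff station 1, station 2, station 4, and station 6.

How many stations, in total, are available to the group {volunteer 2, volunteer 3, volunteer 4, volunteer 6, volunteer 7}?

The union of neighbours of {volunteer 2, volunteer 3, volunteer 4, volunteer 6, volunteer 7} is {station 1, station 2, station 3, station 4, station 5, station 6, station 7}, which has 7 elements.
Since |N(S)| = 7 ≥ |S| = 5, Hall's condition holds for this subset.

7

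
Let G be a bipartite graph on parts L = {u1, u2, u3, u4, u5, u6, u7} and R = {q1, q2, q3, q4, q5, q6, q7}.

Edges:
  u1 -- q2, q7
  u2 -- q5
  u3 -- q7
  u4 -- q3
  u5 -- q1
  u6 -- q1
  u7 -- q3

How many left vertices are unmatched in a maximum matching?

For example, pair u1→q2, u2→q5, u3→q7, u4→q3, u5→q1.
The set {u4, u5, u6, u7} has only 2 neighbours ({q1, q3}), so by Hall's theorem at most 5 of the 7 left vertices can be matched.
That matches 5 of the 7, leaving 2 unmatched; no matching can do better.

2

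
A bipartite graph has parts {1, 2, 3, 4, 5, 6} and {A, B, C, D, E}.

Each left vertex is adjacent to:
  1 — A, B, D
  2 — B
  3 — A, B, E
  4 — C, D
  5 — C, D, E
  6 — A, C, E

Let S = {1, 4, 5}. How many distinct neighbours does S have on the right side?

5

The union of neighbours of {1, 4, 5} is {A, B, C, D, E}, which has 5 elements.
Since |N(S)| = 5 ≥ |S| = 3, Hall's condition holds for this subset.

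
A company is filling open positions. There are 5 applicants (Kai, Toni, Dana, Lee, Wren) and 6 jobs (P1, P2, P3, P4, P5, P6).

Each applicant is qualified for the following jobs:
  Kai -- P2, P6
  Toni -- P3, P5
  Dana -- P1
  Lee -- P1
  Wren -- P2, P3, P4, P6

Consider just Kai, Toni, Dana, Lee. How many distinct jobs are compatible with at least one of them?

5

The union of neighbours of {Kai, Toni, Dana, Lee} is {P1, P2, P3, P5, P6}, which has 5 elements.
Since |N(S)| = 5 ≥ |S| = 4, Hall's condition holds for this subset.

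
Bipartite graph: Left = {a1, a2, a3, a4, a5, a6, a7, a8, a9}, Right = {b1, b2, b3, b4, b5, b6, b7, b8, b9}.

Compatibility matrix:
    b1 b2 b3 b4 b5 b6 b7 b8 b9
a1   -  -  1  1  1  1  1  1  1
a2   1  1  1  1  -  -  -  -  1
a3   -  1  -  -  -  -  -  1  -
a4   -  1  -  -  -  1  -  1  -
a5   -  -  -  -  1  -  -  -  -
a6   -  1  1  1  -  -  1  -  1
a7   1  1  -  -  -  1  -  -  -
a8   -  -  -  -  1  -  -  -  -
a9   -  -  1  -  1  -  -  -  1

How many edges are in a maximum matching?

8

One maximum matching: a1–b7, a2–b1, a3–b2, a4–b8, a5–b5, a6–b4, a7–b6, a9–b3.
The set {a5, a8} has only 1 neighbour ({b5}), so by Hall's theorem at most 8 of the 9 left vertices can be matched.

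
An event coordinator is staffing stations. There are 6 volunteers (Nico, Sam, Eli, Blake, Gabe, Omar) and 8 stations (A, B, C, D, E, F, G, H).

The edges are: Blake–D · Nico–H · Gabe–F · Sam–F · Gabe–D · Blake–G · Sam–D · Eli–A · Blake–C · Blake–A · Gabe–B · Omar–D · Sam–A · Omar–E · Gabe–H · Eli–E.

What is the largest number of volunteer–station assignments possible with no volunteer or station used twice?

6

A valid assignment of size 6: Nico→H, Sam→F, Eli→A, Blake→G, Gabe→B, Omar→E.
All 6 volunteers are matched, so no larger matching exists.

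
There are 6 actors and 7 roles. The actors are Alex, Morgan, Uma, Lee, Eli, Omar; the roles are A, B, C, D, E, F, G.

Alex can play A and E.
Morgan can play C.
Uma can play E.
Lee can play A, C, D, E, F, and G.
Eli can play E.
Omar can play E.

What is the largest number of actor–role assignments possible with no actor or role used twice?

For example, pair Alex→A, Morgan→C, Uma→E, Lee→G.
The set {Uma, Eli, Omar} has only 1 neighbour ({E}), so by Hall's theorem at most 4 of the 6 actors can be matched.

4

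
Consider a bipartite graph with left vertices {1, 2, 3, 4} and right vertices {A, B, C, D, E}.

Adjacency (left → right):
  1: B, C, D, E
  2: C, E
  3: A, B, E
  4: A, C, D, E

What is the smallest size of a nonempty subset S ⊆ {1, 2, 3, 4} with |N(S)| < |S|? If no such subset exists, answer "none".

A matching saturating every left vertex exists, for instance 1→B, 2→C, 3→A, 4→E.
By Hall's marriage theorem, this means |N(S)| ≥ |S| for every subset S, so no violating subset exists.

none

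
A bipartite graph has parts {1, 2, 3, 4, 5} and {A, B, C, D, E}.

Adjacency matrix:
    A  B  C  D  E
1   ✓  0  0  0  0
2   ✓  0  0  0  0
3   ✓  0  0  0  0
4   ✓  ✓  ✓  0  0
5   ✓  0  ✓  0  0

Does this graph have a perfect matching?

The set {1, 2, 3} has only 1 neighbour ({A}), so by Hall's theorem at most 3 of the 5 left vertices can be matched.
Hence no matching covers every left vertex.

No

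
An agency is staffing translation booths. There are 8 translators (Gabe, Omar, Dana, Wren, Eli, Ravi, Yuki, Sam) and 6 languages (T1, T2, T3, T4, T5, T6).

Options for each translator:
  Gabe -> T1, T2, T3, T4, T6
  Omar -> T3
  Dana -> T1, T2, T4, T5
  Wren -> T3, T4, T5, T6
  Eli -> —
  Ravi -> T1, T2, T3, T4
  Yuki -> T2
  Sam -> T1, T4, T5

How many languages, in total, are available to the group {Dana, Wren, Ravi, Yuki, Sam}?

6

The union of neighbours of {Dana, Wren, Ravi, Yuki, Sam} is {T1, T2, T3, T4, T5, T6}, which has 6 elements.
Since |N(S)| = 6 ≥ |S| = 5, Hall's condition holds for this subset.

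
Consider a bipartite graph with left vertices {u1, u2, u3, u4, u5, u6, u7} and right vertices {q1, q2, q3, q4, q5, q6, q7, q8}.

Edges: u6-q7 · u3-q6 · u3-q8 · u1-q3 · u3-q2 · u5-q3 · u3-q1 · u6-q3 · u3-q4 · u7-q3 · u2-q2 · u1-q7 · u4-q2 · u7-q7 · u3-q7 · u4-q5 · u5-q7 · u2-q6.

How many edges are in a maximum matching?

A valid assignment of size 5: u1–q3, u2–q6, u3–q4, u4–q2, u5–q7.
The set {u1, u5, u6, u7} has only 2 neighbours ({q3, q7}), so by Hall's theorem at most 5 of the 7 left vertices can be matched.

5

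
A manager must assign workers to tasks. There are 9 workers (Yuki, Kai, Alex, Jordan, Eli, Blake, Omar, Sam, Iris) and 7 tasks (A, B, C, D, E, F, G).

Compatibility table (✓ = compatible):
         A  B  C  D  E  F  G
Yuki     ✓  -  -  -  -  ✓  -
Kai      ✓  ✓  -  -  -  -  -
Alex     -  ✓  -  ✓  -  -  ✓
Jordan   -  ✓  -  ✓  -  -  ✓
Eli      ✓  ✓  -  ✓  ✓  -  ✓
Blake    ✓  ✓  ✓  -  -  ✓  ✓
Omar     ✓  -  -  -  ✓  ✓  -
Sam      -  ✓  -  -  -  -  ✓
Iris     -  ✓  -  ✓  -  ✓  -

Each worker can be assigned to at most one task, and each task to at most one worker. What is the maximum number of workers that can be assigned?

One maximum matching: Yuki→F, Kai→A, Alex→B, Jordan→D, Eli→G, Blake→C, Omar→E.
The set {Yuki, Kai, Alex, Jordan, Eli, Omar, Sam, Iris} has only 6 neighbours ({A, B, D, E, F, G}), so by Hall's theorem at most 7 of the 9 workers can be matched.

7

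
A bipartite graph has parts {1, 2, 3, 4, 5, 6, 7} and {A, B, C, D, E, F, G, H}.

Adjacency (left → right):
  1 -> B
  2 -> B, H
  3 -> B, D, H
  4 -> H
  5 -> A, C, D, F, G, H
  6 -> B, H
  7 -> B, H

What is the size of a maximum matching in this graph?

4

A valid assignment of size 4: 1→B, 2→H, 3→D, 5→G.
The set {1, 2, 4, 6, 7} has only 2 neighbours ({B, H}), so by Hall's theorem at most 4 of the 7 left vertices can be matched.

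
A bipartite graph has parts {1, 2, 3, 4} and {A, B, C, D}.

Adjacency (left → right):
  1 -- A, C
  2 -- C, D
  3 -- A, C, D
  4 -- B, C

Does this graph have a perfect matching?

A valid assignment of size 4: 1–A, 2–D, 3–C, 4–B.
All 4 left vertices are covered.

Yes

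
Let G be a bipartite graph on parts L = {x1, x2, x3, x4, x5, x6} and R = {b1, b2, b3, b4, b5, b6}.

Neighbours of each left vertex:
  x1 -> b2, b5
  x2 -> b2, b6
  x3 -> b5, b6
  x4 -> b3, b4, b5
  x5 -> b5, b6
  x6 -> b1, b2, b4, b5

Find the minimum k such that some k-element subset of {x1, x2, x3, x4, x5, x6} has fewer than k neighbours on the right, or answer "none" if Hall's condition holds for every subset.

4

Take S = {x1, x2, x3, x5}. Its neighbourhood is {b2, b5, b6}, so |N(S)| = 3 < |S| = 4.
Every subset of size less than 4 has at least as many neighbours as members, so 4 is the minimum.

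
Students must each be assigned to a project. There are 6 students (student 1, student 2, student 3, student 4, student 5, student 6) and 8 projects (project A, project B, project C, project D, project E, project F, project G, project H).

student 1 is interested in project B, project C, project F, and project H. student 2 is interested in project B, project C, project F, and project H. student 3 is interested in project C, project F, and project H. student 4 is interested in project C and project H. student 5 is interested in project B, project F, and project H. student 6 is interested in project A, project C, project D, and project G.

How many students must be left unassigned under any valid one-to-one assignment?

For example, pair student 1–project B, student 2–project H, student 3–project F, student 4–project C, student 6–project A.
The set {student 1, student 2, student 3, student 4, student 5} has only 4 neighbours ({project B, project C, project F, project H}), so by Hall's theorem at most 5 of the 6 students can be matched.
That matches 5 of the 6, leaving 1 unmatched; no matching can do better.

1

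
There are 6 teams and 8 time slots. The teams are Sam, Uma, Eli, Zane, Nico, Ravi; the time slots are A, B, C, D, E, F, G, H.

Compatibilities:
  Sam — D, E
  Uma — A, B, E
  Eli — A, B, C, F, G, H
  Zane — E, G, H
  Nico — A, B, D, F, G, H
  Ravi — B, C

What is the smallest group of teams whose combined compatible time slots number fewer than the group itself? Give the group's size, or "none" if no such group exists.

A matching saturating every team exists, for instance Sam→D, Uma→E, Eli→H, Zane→G, Nico→A, Ravi→B.
By Hall's marriage theorem, this means |N(S)| ≥ |S| for every subset S, so no violating subset exists.

none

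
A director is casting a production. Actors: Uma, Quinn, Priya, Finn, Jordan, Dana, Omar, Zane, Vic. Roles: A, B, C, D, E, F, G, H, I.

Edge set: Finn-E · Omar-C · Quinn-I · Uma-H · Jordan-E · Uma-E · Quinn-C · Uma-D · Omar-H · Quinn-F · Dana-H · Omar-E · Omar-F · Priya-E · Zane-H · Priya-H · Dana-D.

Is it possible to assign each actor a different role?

The set {Uma, Priya, Finn, Jordan, Dana, Zane, Vic} has only 3 neighbours ({D, E, H}), so by Hall's theorem at most 5 of the 9 actors can be matched.
Hence no matching covers every actor.

No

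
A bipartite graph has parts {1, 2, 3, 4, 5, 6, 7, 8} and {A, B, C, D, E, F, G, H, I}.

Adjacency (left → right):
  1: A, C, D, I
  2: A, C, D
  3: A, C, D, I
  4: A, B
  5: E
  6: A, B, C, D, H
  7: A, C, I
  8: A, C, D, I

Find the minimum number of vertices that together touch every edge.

A maximum matching has 7 edges (e.g. 1–D, 2–A, 3–C, 4–B, 5–E, 6–H, 7–I).
By König's theorem the minimum vertex cover has the same size. One such cover is {4, 5, 6, A, C, D, I}.

7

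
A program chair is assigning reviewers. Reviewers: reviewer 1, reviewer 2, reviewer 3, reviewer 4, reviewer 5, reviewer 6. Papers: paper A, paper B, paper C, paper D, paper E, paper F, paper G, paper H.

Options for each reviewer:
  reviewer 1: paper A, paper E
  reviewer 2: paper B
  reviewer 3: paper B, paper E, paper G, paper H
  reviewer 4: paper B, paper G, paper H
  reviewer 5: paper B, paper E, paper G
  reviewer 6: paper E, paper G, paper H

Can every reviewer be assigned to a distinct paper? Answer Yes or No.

The set {reviewer 2, reviewer 3, reviewer 4, reviewer 5, reviewer 6} has only 4 neighbours ({paper B, paper E, paper G, paper H}), so by Hall's theorem at most 5 of the 6 reviewers can be matched.
Hence no matching covers every reviewer.

No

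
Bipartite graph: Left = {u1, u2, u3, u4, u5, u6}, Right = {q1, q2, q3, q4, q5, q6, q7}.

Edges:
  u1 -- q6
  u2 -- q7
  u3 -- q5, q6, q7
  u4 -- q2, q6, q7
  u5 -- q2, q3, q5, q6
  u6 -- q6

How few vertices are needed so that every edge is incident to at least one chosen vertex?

{u2, u3, u4, u5, q6} is a vertex cover of size 5: every edge has an endpoint in this set.
No smaller cover exists because u1–q6, u2–q7, u3–q5, u4–q2, u5–q3 is a matching of size 5, and a cover must include an endpoint of each of these disjoint edges (König's theorem).

5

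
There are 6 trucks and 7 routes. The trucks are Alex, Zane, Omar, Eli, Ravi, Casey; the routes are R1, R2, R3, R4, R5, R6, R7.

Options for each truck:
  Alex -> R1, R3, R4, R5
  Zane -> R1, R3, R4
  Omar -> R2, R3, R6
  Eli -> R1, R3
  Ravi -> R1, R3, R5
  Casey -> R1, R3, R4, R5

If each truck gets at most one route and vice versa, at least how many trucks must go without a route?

One maximum matching: Alex-R4, Zane-R3, Omar-R6, Eli-R1, Ravi-R5.
The set {Alex, Zane, Eli, Ravi, Casey} has only 4 neighbours ({R1, R3, R4, R5}), so by Hall's theorem at most 5 of the 6 trucks can be matched.
That matches 5 of the 6, leaving 1 unmatched; no matching can do better.

1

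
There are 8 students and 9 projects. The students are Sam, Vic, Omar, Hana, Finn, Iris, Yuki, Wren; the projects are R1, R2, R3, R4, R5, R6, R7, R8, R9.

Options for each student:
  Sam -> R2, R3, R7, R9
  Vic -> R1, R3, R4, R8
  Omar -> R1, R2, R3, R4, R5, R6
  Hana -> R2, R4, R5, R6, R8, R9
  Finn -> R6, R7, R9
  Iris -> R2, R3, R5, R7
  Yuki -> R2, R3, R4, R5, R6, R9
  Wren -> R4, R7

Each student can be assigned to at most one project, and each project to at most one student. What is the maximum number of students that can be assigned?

For example, pair Sam-R2, Vic-R8, Omar-R3, Hana-R4, Finn-R9, Iris-R5, Yuki-R6, Wren-R7.
All 8 students are matched, so no larger matching exists.

8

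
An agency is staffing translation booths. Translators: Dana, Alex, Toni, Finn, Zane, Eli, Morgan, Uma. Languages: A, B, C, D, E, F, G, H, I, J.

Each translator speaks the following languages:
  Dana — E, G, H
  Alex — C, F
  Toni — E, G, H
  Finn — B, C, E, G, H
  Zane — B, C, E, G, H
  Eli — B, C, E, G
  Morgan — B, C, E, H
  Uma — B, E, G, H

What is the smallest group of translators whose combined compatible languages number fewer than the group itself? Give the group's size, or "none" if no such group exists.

6

Take S = {Dana, Toni, Finn, Zane, Eli, Morgan}. Its neighbourhood is {B, C, E, G, H}, so |N(S)| = 5 < |S| = 6.
Every subset of size less than 6 has at least as many neighbours as members, so 6 is the minimum.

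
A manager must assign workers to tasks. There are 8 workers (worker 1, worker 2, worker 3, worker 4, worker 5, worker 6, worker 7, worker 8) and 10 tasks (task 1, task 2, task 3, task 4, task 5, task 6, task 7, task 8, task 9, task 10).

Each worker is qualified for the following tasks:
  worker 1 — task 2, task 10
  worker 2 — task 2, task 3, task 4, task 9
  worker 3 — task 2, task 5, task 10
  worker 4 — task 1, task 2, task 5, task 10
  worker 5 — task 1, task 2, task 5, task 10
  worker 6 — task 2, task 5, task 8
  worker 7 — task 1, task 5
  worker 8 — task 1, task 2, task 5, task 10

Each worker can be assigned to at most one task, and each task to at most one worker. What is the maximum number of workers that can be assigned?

6

For example, pair worker 1–task 10, worker 2–task 4, worker 3–task 5, worker 4–task 1, worker 5–task 2, worker 6–task 8.
The set {worker 1, worker 3, worker 4, worker 5, worker 7, worker 8} has only 4 neighbours ({task 1, task 10, task 2, task 5}), so by Hall's theorem at most 6 of the 8 workers can be matched.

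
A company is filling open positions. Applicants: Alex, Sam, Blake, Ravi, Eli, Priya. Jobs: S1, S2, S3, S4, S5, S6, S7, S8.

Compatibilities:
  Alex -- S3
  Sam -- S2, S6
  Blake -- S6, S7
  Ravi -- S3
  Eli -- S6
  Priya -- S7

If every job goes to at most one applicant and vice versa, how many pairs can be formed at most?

A valid assignment of size 4: Alex→S3, Sam→S2, Blake→S7, Eli→S6.
The set {Alex, Blake, Ravi, Eli, Priya} has only 3 neighbours ({S3, S6, S7}), so by Hall's theorem at most 4 of the 6 applicants can be matched.

4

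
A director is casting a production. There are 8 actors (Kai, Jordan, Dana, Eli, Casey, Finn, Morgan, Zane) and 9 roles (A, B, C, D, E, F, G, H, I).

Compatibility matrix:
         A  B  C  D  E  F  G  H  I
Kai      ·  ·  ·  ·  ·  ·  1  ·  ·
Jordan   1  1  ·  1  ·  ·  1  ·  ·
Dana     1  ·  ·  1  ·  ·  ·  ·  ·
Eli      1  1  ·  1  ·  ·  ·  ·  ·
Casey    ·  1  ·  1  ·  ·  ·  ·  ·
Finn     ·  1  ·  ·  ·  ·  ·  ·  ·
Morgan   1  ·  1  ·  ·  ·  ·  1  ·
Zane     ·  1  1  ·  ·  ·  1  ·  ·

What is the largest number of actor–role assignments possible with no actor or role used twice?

For example, pair Kai-G, Jordan-D, Dana-A, Eli-B, Morgan-H, Zane-C.
The set {Kai, Jordan, Dana, Eli, Casey, Finn} has only 4 neighbours ({A, B, D, G}), so by Hall's theorem at most 6 of the 8 actors can be matched.

6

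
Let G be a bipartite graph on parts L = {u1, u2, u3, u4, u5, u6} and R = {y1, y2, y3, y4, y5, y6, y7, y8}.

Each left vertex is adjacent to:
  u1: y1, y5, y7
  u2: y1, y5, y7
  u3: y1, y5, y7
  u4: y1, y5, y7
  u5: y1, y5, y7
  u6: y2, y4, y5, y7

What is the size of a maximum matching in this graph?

One maximum matching: u1-y5, u2-y7, u3-y1, u6-y2.
The set {u1, u2, u3, u4, u5} has only 3 neighbours ({y1, y5, y7}), so by Hall's theorem at most 4 of the 6 left vertices can be matched.

4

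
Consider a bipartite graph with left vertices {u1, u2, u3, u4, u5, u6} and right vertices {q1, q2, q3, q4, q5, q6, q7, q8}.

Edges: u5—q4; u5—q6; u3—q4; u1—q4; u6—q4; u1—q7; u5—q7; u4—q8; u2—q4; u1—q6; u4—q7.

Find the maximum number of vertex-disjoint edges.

One maximum matching: u1-q7, u2-q4, u4-q8, u5-q6.
The set {u2, u3, u6} has only 1 neighbour ({q4}), so by Hall's theorem at most 4 of the 6 left vertices can be matched.

4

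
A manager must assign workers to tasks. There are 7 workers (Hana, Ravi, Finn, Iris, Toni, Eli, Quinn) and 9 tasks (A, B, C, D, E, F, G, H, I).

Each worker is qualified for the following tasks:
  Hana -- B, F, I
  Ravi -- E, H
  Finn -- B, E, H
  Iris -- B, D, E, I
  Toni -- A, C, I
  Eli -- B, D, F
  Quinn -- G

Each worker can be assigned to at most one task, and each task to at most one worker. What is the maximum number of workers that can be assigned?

For example, pair Hana-F, Ravi-H, Finn-E, Iris-D, Toni-I, Eli-B, Quinn-G.
All 7 workers are matched, so no larger matching exists.

7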